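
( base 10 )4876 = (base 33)4fp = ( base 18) F0G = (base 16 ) 130c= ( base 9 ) 6617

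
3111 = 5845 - 2734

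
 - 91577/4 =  - 22895 + 3/4 = - 22894.25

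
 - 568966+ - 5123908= - 5692874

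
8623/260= 33 + 43/260 = 33.17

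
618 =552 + 66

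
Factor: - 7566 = -2^1* 3^1 * 13^1*97^1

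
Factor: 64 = 2^6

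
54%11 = 10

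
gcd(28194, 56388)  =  28194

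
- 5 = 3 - 8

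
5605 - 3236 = 2369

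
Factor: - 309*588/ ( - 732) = 15141/61 = 3^1*7^2*61^( -1 )*103^1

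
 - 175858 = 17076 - 192934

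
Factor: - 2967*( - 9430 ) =27978810  =  2^1*3^1*5^1*23^2*41^1*43^1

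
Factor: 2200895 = 5^1*440179^1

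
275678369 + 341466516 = 617144885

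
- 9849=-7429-2420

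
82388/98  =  41194/49 = 840.69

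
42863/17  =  2521+6/17 = 2521.35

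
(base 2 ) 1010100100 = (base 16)2A4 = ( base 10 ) 676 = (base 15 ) 301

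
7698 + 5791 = 13489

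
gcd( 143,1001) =143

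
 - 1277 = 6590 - 7867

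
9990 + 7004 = 16994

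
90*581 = 52290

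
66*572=37752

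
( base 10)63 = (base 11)58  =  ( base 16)3f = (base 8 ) 77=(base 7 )120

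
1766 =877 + 889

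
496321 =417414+78907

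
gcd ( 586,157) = 1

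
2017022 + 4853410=6870432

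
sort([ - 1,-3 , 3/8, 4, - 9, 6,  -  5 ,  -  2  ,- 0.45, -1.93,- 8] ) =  [ - 9, - 8 , - 5, - 3, - 2,-1.93, - 1, - 0.45,  3/8,4,6 ]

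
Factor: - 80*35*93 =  - 2^4*3^1*5^2*7^1*31^1= - 260400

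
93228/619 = 150 + 378/619 =150.61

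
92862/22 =4221 =4221.00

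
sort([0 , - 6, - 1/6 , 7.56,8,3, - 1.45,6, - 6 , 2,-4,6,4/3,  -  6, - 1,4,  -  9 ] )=[-9, - 6,-6, - 6, - 4, - 1.45,-1, - 1/6,0, 4/3 , 2,3,4,6,  6,7.56,8] 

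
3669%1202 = 63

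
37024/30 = 18512/15 = 1234.13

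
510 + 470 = 980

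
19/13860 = 19/13860  =  0.00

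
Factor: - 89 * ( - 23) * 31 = 23^1  *  31^1*89^1   =  63457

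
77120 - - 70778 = 147898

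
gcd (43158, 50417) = 1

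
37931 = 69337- 31406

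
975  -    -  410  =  1385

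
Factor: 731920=2^4*5^1* 7^1*1307^1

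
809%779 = 30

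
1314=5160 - 3846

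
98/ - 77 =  - 14/11 = - 1.27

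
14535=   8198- -6337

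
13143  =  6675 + 6468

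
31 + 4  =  35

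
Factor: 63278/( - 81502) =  - 29^1*1091^1*40751^( - 1 ) = - 31639/40751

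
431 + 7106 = 7537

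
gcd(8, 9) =1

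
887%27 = 23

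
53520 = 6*8920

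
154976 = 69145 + 85831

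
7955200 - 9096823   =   - 1141623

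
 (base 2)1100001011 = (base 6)3335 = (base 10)779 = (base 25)164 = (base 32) ob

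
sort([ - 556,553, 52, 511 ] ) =[ - 556,52, 511 , 553] 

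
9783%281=229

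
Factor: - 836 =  - 2^2*11^1*19^1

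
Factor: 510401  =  510401^1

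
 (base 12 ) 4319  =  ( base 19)117c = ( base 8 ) 16305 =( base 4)1303011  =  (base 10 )7365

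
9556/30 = 4778/15 =318.53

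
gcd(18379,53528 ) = 1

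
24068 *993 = 23899524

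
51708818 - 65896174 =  - 14187356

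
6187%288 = 139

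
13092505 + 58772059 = 71864564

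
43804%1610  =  334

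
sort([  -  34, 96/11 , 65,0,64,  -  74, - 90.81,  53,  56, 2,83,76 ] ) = [ - 90.81, - 74,  -  34, 0,2,96/11, 53,56,64,65,76, 83]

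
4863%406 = 397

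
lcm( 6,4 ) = 12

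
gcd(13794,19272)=66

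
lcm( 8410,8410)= 8410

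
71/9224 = 71/9224 = 0.01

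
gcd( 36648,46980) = 36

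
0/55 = 0=0.00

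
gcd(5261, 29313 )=1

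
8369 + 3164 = 11533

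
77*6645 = 511665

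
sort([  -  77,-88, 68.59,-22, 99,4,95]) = [ - 88, - 77, - 22,4,68.59 , 95,99]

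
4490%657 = 548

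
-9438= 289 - 9727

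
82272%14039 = 12077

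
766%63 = 10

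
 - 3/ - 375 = 1/125 = 0.01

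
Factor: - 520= - 2^3 * 5^1*13^1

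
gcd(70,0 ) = 70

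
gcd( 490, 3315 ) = 5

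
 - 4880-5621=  - 10501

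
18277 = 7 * 2611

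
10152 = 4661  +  5491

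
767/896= 767/896 = 0.86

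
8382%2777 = 51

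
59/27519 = 59/27519 = 0.00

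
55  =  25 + 30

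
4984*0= 0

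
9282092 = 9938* 934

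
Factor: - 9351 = - 3^2*1039^1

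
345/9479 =345/9479=0.04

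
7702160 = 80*96277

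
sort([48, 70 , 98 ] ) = [ 48, 70, 98] 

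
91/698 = 91/698 = 0.13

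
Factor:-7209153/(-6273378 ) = 801017/697042 = 2^(-1 )*7^1 *41^1*97^ ( - 1)*2791^1 *3593^ (  -  1)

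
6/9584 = 3/4792 = 0.00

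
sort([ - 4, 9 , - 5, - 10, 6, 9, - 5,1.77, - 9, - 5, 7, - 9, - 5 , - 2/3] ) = [ - 10, - 9, - 9, - 5,  -  5,-5,- 5, - 4, - 2/3, 1.77, 6, 7, 9,9]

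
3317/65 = 51 + 2/65= 51.03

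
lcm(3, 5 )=15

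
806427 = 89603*9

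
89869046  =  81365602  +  8503444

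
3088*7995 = 24688560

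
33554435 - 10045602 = 23508833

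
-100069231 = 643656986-743726217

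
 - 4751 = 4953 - 9704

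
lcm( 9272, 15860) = 602680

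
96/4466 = 48/2233 = 0.02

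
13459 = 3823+9636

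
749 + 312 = 1061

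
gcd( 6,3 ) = 3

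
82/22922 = 41/11461 = 0.00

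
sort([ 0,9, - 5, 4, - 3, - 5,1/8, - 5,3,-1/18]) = [ - 5, - 5, - 5,-3,-1/18,0, 1/8,3,  4 , 9] 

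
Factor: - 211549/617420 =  - 2^ ( - 2)*5^(  -  1)*13^1*16273^1*30871^( - 1) 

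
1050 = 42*25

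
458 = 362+96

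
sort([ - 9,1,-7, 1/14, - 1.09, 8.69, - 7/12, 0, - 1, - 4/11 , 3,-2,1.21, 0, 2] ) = [ - 9, - 7,-2,-1.09,-1, - 7/12, - 4/11,  0, 0, 1/14, 1, 1.21,  2,3, 8.69] 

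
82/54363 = 82/54363=0.00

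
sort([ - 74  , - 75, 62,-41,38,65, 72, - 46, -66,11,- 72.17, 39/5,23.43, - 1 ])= [ - 75, - 74,-72.17, - 66, - 46,-41, - 1,  39/5, 11, 23.43, 38,62,  65 , 72]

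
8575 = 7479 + 1096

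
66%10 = 6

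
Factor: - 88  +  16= - 2^3*3^2  =  -72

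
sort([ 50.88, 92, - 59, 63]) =[ - 59,50.88 , 63, 92]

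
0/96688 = 0 = 0.00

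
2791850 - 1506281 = 1285569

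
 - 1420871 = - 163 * 8717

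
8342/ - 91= - 8342/91 = - 91.67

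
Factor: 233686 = 2^1 * 331^1 * 353^1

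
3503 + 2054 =5557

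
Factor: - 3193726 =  - 2^1*1596863^1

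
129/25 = 129/25= 5.16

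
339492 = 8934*38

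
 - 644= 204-848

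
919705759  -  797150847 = 122554912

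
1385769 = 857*1617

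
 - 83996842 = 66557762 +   -  150554604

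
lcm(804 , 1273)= 15276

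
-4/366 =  -2/183 = - 0.01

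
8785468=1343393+7442075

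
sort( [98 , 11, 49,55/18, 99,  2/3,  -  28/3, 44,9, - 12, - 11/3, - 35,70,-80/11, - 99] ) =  [ - 99,-35, - 12, - 28/3, - 80/11,-11/3,2/3, 55/18 , 9,11 , 44,  49,70,  98, 99]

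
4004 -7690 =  - 3686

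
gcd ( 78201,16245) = 9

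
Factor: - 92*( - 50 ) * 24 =2^6*3^1 *5^2*23^1= 110400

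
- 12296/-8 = 1537 + 0/1 = 1537.00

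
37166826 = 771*48206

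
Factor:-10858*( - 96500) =2^3 * 5^3*61^1*89^1*193^1 = 1047797000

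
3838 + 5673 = 9511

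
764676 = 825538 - 60862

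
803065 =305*2633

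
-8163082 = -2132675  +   - 6030407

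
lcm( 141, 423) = 423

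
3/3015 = 1/1005 = 0.00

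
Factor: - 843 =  -3^1*281^1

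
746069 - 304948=441121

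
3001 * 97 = 291097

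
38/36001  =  38/36001 = 0.00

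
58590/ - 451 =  - 130 + 40/451 = -  129.91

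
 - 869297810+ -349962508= - 1219260318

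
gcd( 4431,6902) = 7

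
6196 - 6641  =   - 445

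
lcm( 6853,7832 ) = 54824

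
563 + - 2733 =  - 2170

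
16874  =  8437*2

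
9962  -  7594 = 2368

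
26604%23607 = 2997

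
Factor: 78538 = 2^1*107^1 * 367^1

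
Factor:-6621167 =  - 7^1*945881^1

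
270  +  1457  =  1727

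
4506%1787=932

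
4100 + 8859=12959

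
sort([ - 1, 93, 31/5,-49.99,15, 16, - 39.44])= [-49.99, - 39.44, - 1, 31/5, 15 , 16, 93] 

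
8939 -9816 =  - 877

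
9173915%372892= 224507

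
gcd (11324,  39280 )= 4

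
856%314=228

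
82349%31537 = 19275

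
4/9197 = 4/9197 = 0.00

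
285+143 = 428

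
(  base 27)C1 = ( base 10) 325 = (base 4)11011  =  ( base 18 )101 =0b101000101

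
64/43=1 + 21/43 = 1.49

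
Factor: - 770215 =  - 5^1 * 154043^1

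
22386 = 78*287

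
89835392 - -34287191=124122583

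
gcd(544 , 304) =16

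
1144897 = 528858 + 616039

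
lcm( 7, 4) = 28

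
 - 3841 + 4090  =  249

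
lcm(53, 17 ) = 901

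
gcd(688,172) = 172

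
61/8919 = 61/8919 = 0.01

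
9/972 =1/108 = 0.01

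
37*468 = 17316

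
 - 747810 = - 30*24927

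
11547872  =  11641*992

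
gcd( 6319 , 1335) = 89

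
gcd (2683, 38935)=1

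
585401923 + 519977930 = 1105379853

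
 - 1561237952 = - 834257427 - 726980525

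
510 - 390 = 120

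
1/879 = 1/879 = 0.00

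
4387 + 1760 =6147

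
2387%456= 107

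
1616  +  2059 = 3675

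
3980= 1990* 2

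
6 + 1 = 7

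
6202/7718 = 3101/3859 = 0.80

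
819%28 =7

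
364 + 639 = 1003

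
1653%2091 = 1653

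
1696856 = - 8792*( - 193 ) 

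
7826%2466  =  428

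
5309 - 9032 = - 3723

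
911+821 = 1732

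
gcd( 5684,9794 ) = 2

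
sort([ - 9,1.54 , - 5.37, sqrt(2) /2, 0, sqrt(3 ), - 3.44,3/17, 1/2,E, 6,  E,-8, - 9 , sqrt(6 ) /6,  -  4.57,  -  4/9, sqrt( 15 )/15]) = [- 9, -9, - 8, - 5.37, - 4.57, - 3.44, - 4/9, 0, 3/17, sqrt( 15 ) /15, sqrt( 6) /6, 1/2, sqrt( 2) /2, 1.54, sqrt(3),E , E,6 ] 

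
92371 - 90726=1645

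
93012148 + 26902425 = 119914573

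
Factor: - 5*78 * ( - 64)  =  2^7*3^1*5^1*13^1  =  24960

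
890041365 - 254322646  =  635718719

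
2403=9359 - 6956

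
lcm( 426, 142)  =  426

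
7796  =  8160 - 364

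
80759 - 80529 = 230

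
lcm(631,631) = 631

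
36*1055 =37980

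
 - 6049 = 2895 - 8944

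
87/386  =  87/386 = 0.23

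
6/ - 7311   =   - 2/2437=   - 0.00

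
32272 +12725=44997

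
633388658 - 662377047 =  - 28988389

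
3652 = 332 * 11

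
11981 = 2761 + 9220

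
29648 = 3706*8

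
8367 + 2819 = 11186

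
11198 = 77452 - 66254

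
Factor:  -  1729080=  -  2^3*3^3 * 5^1*1601^1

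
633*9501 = 6014133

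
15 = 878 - 863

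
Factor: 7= 7^1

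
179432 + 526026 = 705458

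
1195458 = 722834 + 472624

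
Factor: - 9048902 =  - 2^1*19^1*53^1*4493^1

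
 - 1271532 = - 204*6233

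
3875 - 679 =3196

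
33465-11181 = 22284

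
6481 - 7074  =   - 593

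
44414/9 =4934 + 8/9 = 4934.89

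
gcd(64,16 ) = 16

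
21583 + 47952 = 69535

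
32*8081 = 258592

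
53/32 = 1+21/32 = 1.66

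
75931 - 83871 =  - 7940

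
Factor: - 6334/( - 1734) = 3167/867 = 3^( - 1)*17^( - 2)*3167^1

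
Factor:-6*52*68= - 21216 = -2^5 *3^1*13^1*17^1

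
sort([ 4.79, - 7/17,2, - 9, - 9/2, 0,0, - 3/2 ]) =[ - 9, - 9/2, -3/2, - 7/17,0, 0,2, 4.79 ]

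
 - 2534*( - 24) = 60816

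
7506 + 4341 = 11847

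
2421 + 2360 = 4781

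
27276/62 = 13638/31 = 439.94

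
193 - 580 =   -  387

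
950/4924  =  475/2462=0.19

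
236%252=236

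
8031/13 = 617 + 10/13=617.77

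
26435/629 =1555/37 = 42.03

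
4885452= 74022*66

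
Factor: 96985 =5^1 * 7^1 * 17^1*163^1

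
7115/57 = 124 + 47/57 = 124.82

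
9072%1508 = 24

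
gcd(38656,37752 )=8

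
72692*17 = 1235764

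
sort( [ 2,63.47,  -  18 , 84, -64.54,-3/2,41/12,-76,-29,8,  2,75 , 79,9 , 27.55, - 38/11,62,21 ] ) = [ - 76, - 64.54,-29, - 18, - 38/11, - 3/2,2 , 2,41/12, 8,9,21, 27.55, 62,63.47, 75, 79,84 ] 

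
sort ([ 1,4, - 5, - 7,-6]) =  [ - 7, - 6,- 5,1,4] 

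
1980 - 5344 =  - 3364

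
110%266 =110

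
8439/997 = 8 + 463/997 = 8.46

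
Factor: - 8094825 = -3^2*5^2*35977^1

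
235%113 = 9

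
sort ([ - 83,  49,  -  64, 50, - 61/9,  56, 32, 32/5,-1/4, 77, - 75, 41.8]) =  [ - 83, - 75, - 64, - 61/9, - 1/4,32/5 , 32, 41.8, 49,50, 56,77]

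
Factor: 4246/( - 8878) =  - 11^1 * 23^( - 1 )= -11/23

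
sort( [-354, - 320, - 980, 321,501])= [ - 980, - 354, - 320,321, 501] 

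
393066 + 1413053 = 1806119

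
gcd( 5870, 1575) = 5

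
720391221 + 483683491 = 1204074712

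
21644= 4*5411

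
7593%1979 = 1656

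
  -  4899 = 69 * ( - 71)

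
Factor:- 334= -2^1*167^1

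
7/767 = 7/767 = 0.01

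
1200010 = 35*34286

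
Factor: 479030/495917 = 2^1*5^1*613^ ( - 1)*809^(- 1)*47903^1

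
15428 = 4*3857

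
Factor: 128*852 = 2^9*3^1*71^1 = 109056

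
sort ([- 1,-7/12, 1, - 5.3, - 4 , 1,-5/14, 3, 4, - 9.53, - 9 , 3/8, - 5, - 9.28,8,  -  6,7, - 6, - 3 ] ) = [  -  9.53 , - 9.28, - 9, - 6,-6, - 5.3, - 5, - 4, - 3, - 1, - 7/12, - 5/14, 3/8,1,  1,3,4, 7,8 ]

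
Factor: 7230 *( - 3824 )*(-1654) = 2^6 *3^1*5^1*239^1*241^1*  827^1 = 45728998080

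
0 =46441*0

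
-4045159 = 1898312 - 5943471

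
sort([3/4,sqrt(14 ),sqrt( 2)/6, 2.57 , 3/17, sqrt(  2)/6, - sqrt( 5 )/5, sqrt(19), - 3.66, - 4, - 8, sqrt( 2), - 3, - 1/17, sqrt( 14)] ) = [ - 8, - 4, - 3.66,- 3, - sqrt(5) /5 , - 1/17,3/17, sqrt(2)/6,sqrt (2)/6, 3/4,sqrt(2) , 2.57, sqrt( 14), sqrt( 14 ),sqrt (19 )]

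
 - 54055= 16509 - 70564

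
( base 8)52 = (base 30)1c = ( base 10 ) 42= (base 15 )2C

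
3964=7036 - 3072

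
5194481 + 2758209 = 7952690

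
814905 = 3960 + 810945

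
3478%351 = 319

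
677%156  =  53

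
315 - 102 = 213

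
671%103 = 53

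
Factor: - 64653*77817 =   -  3^2*23^1*937^1*25939^1  =  -  5031102501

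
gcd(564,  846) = 282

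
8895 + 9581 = 18476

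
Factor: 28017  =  3^2*11^1*283^1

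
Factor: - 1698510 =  - 2^1*3^1*5^1*11^1*5147^1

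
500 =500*1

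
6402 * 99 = 633798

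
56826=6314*9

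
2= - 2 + 4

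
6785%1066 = 389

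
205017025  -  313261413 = - 108244388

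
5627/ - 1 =-5627/1 = -5627.00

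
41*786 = 32226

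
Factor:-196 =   -  2^2 * 7^2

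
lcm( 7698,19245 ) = 38490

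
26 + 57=83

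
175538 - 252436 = -76898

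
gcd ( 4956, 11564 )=1652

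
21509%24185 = 21509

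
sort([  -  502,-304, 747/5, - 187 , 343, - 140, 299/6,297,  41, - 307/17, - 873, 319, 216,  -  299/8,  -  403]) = [ - 873, - 502,-403, - 304, - 187,  -  140, - 299/8,-307/17, 41, 299/6, 747/5, 216, 297, 319, 343 ]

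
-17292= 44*( - 393 )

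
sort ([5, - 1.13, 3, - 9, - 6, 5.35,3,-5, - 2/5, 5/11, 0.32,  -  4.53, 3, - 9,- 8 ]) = [ - 9, -9, -8, - 6, - 5,-4.53,-1.13,-2/5,  0.32, 5/11,3, 3, 3,  5, 5.35]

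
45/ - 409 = - 1 +364/409 = - 0.11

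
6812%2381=2050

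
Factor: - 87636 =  - 2^2*3^1*67^1*109^1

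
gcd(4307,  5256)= 73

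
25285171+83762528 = 109047699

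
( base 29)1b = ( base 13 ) 31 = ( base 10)40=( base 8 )50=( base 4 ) 220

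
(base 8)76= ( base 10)62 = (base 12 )52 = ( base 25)2c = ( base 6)142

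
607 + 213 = 820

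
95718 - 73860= 21858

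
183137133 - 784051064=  - 600913931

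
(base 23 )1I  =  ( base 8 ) 51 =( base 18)25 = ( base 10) 41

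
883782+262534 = 1146316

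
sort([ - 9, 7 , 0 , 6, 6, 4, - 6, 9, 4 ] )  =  [ - 9,-6, 0,4, 4,6,6,7,  9]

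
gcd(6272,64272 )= 16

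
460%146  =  22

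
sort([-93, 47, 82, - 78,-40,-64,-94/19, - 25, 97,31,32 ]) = [-93,-78, - 64 , - 40, - 25,-94/19, 31, 32, 47,82,97]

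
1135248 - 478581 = 656667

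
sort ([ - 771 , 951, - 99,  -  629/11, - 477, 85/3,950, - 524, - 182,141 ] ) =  [-771 , - 524,-477,  -  182, - 99, - 629/11, 85/3,141 , 950, 951 ] 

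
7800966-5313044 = 2487922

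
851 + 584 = 1435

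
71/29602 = 71/29602=0.00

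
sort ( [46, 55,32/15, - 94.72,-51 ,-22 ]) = [ - 94.72,-51, - 22, 32/15, 46,55] 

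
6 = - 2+8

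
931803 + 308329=1240132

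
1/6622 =1/6622 = 0.00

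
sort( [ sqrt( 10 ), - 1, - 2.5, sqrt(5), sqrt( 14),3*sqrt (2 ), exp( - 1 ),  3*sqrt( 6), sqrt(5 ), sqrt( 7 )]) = [ - 2.5, - 1,exp(-1 ), sqrt( 5 ), sqrt( 5),sqrt ( 7),sqrt( 10), sqrt( 14 ),3*sqrt( 2),  3*sqrt(6) ] 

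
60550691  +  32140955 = 92691646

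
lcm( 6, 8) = 24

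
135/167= 135/167=0.81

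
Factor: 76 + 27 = 103^1=103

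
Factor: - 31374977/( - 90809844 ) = 2^( - 2 )*3^( - 1 )*383^1*81919^1*7567487^( - 1)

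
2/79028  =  1/39514= 0.00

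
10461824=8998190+1463634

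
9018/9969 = 3006/3323= 0.90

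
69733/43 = 1621 + 30/43 = 1621.70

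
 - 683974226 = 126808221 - 810782447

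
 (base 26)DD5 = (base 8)21653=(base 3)110112012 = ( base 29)AOP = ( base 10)9131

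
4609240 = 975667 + 3633573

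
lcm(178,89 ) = 178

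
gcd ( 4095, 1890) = 315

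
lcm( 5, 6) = 30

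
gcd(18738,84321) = 9369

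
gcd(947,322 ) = 1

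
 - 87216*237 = - 20670192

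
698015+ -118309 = 579706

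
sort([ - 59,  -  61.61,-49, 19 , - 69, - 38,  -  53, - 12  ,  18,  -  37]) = [-69, - 61.61, - 59, - 53,  -  49, - 38, - 37, - 12,18,19]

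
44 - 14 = 30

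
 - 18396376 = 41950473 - 60346849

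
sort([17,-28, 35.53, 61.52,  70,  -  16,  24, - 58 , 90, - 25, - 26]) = [-58, - 28, - 26, - 25, - 16,  17 , 24, 35.53,  61.52 , 70,90]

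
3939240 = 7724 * 510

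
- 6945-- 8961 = 2016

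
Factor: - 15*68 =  - 2^2*3^1*5^1*17^1 = - 1020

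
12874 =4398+8476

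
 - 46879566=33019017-79898583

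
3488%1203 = 1082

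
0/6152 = 0 = 0.00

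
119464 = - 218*( - 548)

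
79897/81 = 986+31/81 =986.38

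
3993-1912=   2081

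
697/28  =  24 + 25/28 = 24.89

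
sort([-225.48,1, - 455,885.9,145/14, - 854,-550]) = [ - 854, - 550, -455 ,  -  225.48, 1, 145/14,885.9]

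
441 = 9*49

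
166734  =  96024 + 70710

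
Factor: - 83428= - 2^2*20857^1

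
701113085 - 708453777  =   -7340692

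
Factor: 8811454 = 2^1*151^1*163^1*179^1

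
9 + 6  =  15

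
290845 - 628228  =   - 337383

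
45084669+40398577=85483246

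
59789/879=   68 +17/879 = 68.02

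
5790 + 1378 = 7168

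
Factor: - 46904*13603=-2^3*11^1*13^1*41^1*61^1 * 223^1 = - 638035112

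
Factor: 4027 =4027^1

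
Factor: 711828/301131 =2^2*3^1*13^3*19^ (- 1 )*587^( - 1) = 26364/11153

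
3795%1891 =13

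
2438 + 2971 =5409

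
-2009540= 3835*(-524 )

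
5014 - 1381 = 3633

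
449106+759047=1208153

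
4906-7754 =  - 2848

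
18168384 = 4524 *4016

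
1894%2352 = 1894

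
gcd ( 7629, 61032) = 7629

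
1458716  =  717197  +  741519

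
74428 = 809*92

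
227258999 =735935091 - 508676092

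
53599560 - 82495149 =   -  28895589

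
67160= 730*92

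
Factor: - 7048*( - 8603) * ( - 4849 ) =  - 294013994456 = - 2^3*7^1*13^1*373^1 *881^1*1229^1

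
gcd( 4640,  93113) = 1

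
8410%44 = 6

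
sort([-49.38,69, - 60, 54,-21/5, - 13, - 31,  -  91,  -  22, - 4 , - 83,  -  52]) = [ - 91,-83, - 60, - 52,-49.38,  -  31, - 22, - 13  , - 21/5, - 4 , 54,69 ]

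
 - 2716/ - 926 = 2 + 432/463 =2.93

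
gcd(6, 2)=2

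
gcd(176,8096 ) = 176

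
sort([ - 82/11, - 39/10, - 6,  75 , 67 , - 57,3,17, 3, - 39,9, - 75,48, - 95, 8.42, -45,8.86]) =[ - 95, - 75, - 57, -45,- 39 , - 82/11,-6 , - 39/10 , 3,3,8.42,8.86,9,  17,48, 67,  75] 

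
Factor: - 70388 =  - 2^2*17597^1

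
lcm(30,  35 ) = 210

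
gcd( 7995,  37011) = 39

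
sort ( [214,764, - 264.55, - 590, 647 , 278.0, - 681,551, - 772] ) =[ - 772, - 681,-590, - 264.55,214,278.0,551, 647, 764] 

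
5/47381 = 5/47381  =  0.00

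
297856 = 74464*4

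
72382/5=72382/5  =  14476.40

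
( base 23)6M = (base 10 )160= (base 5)1120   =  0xA0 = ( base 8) 240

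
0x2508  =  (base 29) b7q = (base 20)13E0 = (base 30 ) ag0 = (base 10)9480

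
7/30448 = 7/30448 = 0.00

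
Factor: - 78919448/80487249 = - 2^3*3^(  -  1)*19^(- 1)*43^1 * 383^1*599^1*1412057^( - 1) 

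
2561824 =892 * 2872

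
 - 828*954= - 789912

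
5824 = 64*91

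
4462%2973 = 1489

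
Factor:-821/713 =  - 23^(  -  1) * 31^( - 1) *821^1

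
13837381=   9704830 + 4132551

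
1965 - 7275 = - 5310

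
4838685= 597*8105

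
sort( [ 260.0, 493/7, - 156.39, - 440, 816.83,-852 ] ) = [ - 852, - 440, - 156.39, 493/7, 260.0, 816.83]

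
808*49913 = 40329704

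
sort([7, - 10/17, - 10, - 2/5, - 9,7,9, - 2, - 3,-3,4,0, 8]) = [ - 10, - 9, - 3, - 3, - 2, - 10/17, - 2/5,0, 4, 7, 7, 8,9] 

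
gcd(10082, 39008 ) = 2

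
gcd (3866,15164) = 2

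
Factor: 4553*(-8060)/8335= - 7339436/1667= - 2^2*13^1*29^1*31^1*157^1*1667^( - 1) 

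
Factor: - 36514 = -2^1 * 18257^1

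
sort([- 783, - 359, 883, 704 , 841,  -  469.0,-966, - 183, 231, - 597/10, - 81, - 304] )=[ - 966, - 783,-469.0, - 359, - 304,- 183, - 81, - 597/10, 231, 704 , 841, 883]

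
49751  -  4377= 45374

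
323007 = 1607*201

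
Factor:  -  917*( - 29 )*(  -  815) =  - 5^1 *7^1 * 29^1*131^1*163^1 = -21673295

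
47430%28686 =18744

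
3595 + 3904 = 7499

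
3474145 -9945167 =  - 6471022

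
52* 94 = 4888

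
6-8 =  - 2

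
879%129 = 105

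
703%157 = 75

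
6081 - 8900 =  - 2819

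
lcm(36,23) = 828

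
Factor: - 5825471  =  -997^1*5843^1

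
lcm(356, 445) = 1780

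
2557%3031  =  2557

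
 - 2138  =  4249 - 6387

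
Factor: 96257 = 7^1*13751^1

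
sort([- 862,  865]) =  [-862 , 865 ] 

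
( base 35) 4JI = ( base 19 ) f8g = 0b1010111001111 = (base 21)CDI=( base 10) 5583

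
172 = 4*43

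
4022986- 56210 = 3966776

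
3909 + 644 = 4553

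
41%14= 13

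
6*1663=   9978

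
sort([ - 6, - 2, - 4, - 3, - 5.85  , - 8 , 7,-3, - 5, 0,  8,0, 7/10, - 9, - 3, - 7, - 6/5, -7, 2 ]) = [ - 9  , - 8 , - 7, - 7,-6,-5.85,- 5, - 4, - 3, - 3,  -  3, - 2, - 6/5,  0,0, 7/10, 2, 7,  8 ]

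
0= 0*3954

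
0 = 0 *36326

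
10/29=10/29 = 0.34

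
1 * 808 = 808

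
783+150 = 933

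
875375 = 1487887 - 612512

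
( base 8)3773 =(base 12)1223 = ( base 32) 1vr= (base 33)1su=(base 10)2043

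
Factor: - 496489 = -7^1*19^1*3733^1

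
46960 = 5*9392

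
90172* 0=0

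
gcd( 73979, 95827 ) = 1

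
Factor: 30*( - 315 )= - 2^1*3^3*5^2*7^1=- 9450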